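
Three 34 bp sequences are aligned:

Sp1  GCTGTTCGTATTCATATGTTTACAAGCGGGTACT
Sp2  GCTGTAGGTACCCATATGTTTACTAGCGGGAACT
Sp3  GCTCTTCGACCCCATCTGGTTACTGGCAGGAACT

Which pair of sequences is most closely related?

Sp1–Sp2: 6/34 differ, p = 0.176, d = 0.201.
Sp1–Sp3: 11/34 differ, p = 0.324, d = 0.423.
Sp2–Sp3: 9/34 differ, p = 0.265, d = 0.326.
The smallest distance is between Sp1 and Sp2.

Sp1 and Sp2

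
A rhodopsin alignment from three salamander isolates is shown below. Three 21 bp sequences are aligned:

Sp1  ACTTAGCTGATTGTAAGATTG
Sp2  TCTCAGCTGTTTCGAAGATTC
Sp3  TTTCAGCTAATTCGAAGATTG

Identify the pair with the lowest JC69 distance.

Sp1–Sp2: 6/21 differ, p = 0.286, d = 0.360.
Sp1–Sp3: 6/21 differ, p = 0.286, d = 0.360.
Sp2–Sp3: 4/21 differ, p = 0.190, d = 0.220.
The smallest distance is between Sp2 and Sp3.

Sp2 and Sp3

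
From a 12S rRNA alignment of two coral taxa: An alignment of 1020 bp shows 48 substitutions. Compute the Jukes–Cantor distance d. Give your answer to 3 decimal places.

0.049

p = 48/1020 ≈ 0.047059.
d = −(3/4) ln(1 − 4p/3) = −0.75 ln(1 − 0.062745) = −0.75 ln(0.937255)
  = −0.75 × (-0.064800) = 0.048600 substitutions/site.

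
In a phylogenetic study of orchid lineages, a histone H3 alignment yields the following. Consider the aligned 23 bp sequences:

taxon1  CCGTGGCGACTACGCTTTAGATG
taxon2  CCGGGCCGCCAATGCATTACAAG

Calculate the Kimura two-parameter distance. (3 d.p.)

Of 23 sites, 1 differences are transitions and 7 are transversions, so P = 1/23 ≈ 0.043478 and Q = 7/23 ≈ 0.304348.
Under the Kimura two-parameter model, d = −½ ln(1 − 2P − Q) − ¼ ln(1 − 2Q).
1 − 2P − Q = 0.608696, giving −½ ln(0.608696) = 0.248218.
1 − 2Q = 0.391304, giving −¼ ln(0.391304) = 0.234568.
d = 0.248218 + 0.234568 = 0.482786.

0.483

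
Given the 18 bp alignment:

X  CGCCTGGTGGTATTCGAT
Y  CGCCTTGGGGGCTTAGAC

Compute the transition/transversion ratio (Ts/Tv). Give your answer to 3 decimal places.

0.200

Transitions are A↔G and C↔T; transversions are all other mismatches.
Transitions: 1. Transversions: 5.
R = 1/5 = 0.200.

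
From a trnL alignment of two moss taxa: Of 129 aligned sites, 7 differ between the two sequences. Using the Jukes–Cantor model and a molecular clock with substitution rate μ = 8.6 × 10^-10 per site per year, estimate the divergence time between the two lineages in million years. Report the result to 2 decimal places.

p = 7/129 ≈ 0.054264.
d = −(3/4) ln(1 − 4p/3) = −0.75 ln(1 − 0.072352) = −0.75 ln(0.927648)
  = −0.75 × (-0.075103) = 0.056327 substitutions/site.
Under a molecular clock d = 2μt, so t = d/(2μ) = 0.056327 / (2 × 8.6 × 10^-10) = 32.75 million years.

32.75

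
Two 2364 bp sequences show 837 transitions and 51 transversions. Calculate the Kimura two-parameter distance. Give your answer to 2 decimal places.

P = 837/2364 ≈ 0.354061 and Q = 51/2364 ≈ 0.021574.
Under the Kimura two-parameter model, d = −½ ln(1 − 2P − Q) − ¼ ln(1 − 2Q).
1 − 2P − Q = 0.270304, giving −½ ln(0.270304) = 0.654104.
1 − 2Q = 0.956852, giving −¼ ln(0.956852) = 0.011027.
d = 0.654104 + 0.011027 = 0.665131.

0.67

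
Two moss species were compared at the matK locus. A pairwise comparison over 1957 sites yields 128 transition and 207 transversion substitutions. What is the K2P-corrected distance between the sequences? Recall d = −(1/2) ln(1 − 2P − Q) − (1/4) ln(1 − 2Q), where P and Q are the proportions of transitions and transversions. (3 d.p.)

P = 128/1957 ≈ 0.065406 and Q = 207/1957 ≈ 0.105774.
Under the Kimura two-parameter model, d = −½ ln(1 − 2P − Q) − ¼ ln(1 − 2Q).
1 − 2P − Q = 0.763414, giving −½ ln(0.763414) = 0.134977.
1 − 2Q = 0.788452, giving −¼ ln(0.788452) = 0.059421.
d = 0.134977 + 0.059421 = 0.194398.

0.194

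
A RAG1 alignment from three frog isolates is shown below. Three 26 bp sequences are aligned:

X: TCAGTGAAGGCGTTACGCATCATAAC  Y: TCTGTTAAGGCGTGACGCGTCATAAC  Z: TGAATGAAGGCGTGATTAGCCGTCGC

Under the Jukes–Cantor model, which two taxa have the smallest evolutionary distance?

X and Y

X–Y: 4/26 differ, p = 0.154, d = 0.172.
X–Z: 11/26 differ, p = 0.423, d = 0.623.
Y–Z: 11/26 differ, p = 0.423, d = 0.623.
The smallest distance is between X and Y.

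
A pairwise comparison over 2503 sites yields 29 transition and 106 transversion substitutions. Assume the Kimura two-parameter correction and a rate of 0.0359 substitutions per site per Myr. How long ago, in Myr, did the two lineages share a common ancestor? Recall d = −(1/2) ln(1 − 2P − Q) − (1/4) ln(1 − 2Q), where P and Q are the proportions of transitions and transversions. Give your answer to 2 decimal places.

0.78

P = 29/2503 ≈ 0.011586 and Q = 106/2503 ≈ 0.042349.
Under the Kimura two-parameter model, d = −½ ln(1 − 2P − Q) − ¼ ln(1 − 2Q).
1 − 2P − Q = 0.934479, giving −½ ln(0.934479) = 0.033883.
1 − 2Q = 0.915302, giving −¼ ln(0.915302) = 0.022125.
d = 0.033883 + 0.022125 = 0.056008.
Under a molecular clock d = 2μt, so t = d/(2μ) = 0.056008 / (2 × 0.0359) = 0.78 Myr.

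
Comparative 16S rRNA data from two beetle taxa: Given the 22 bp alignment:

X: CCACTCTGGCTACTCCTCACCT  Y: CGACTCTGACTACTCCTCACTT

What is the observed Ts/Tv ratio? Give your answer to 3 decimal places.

2.000

Transitions are A↔G and C↔T; transversions are all other mismatches.
Transitions: 2. Transversions: 1.
R = 2/1 = 2.000.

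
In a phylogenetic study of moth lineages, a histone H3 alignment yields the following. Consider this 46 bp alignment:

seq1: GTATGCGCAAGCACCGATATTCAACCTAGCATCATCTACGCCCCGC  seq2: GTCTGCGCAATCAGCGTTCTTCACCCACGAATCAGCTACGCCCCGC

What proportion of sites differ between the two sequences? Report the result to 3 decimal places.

The sequences differ at 10 of 46 positions (sites 3, 11, 14, 17, 19, 24, 27, 28, 30, 35).
p = 10/46 = 0.217391… ≈ 0.217 (to 3 d.p.).

0.217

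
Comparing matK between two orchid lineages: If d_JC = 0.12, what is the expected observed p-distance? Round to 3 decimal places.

0.111

p = (3/4)(1 − e^(−4d/3)) = 0.75 × (1 − e^(-0.16)) = 0.75 × (1 − 0.852144) = 0.110892.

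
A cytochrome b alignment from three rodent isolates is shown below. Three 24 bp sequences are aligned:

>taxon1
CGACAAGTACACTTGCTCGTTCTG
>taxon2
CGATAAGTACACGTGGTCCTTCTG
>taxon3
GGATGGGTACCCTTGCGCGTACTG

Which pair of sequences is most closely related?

taxon1 and taxon2

taxon1–taxon2: 4/24 differ, p = 0.167, d = 0.188.
taxon1–taxon3: 7/24 differ, p = 0.292, d = 0.369.
taxon2–taxon3: 9/24 differ, p = 0.375, d = 0.520.
The smallest distance is between taxon1 and taxon2.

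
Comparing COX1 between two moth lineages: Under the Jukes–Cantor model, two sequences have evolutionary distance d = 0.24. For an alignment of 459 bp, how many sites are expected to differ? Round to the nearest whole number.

Invert JC69: p = (3/4)(1 − e^(−4d/3)) = 0.75 × (1 − e^(-0.32)) = 0.75 × (1 − 0.726149) = 0.205388.
Expected differing sites = pL ≈ 0.205388 × 459 = 94.273092 ≈ 94.

94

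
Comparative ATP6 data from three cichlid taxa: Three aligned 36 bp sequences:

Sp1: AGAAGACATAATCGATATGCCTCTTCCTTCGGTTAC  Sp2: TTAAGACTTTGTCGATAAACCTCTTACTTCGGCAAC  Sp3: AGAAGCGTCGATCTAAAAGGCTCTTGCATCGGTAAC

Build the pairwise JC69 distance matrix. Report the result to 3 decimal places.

Sp1–Sp2: 10/36 sites differ → p ≈ 0.277778, d = −0.75 ln(1 − 0.370371) = 0.346968 ≈ 0.347.
Sp1–Sp3: 12/36 sites differ → p ≈ 0.333333, d = −0.75 ln(1 − 0.444444) = 0.440839 ≈ 0.441.
Sp2–Sp3: 14/36 sites differ → p ≈ 0.388889, d = −0.75 ln(1 − 0.518519) = 0.548166 ≈ 0.548.

d(Sp1,Sp2) = 0.347, d(Sp1,Sp3) = 0.441, d(Sp2,Sp3) = 0.548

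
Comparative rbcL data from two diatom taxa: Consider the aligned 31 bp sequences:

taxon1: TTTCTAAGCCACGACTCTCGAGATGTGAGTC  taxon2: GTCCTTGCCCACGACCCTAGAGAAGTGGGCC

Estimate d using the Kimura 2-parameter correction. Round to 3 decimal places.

Of 31 sites, 5 differences are transitions and 5 are transversions, so P = 5/31 ≈ 0.16129 and Q = 5/31 ≈ 0.16129.
Under the Kimura two-parameter model, d = −½ ln(1 − 2P − Q) − ¼ ln(1 − 2Q).
1 − 2P − Q = 0.51613, giving −½ ln(0.51613) = 0.330698.
1 − 2Q = 0.67742, giving −¼ ln(0.67742) = 0.097366.
d = 0.330698 + 0.097366 = 0.428064.

0.428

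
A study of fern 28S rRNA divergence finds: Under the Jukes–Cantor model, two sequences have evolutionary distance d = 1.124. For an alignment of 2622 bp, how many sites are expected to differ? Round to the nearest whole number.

1527

Invert JC69: p = (3/4)(1 − e^(−4d/3)) = 0.75 × (1 − e^(-1.498667)) = 0.75 × (1 − 0.223428) = 0.582429.
Expected differing sites = pL ≈ 0.582429 × 2622 = 1527.128838 ≈ 1527.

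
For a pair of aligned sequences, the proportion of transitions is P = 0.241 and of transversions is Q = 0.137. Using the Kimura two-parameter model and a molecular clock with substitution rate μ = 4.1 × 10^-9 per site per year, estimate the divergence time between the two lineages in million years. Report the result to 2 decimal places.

68.60

Under the Kimura two-parameter model, d = −½ ln(1 − 2P − Q) − ¼ ln(1 − 2Q).
1 − 2P − Q = 0.381, giving −½ ln(0.381) = 0.482478.
1 − 2Q = 0.726, giving −¼ ln(0.726) = 0.080051.
d = 0.482478 + 0.080051 = 0.562529.
Under a molecular clock d = 2μt, so t = d/(2μ) = 0.562529 / (2 × 4.1 × 10^-9) = 68.60 million years.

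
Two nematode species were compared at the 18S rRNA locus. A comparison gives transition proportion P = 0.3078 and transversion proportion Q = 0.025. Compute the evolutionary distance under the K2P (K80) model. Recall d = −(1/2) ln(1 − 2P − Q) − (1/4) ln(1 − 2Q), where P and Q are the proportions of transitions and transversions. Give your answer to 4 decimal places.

Under the Kimura two-parameter model, d = −½ ln(1 − 2P − Q) − ¼ ln(1 − 2Q).
1 − 2P − Q = 0.3594, giving −½ ln(0.3594) = 0.511660.
1 − 2Q = 0.95, giving −¼ ln(0.95) = 0.012823.
d = 0.511660 + 0.012823 = 0.524483.

0.5245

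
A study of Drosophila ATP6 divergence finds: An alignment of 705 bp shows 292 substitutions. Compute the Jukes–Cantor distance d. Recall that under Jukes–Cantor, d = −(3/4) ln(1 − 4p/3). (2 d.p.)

p = 292/705 ≈ 0.414184.
d = −(3/4) ln(1 − 4p/3) = −0.75 ln(1 − 0.552245) = −0.75 ln(0.447755)
  = −0.75 × (-0.803509) = 0.602632 substitutions/site.

0.60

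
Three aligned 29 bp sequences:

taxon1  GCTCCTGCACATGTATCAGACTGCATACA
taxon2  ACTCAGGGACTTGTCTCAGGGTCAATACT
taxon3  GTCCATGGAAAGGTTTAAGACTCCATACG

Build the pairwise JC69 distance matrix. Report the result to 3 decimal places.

taxon1–taxon2: 11/29 sites differ → p ≈ 0.37931, d = −0.75 ln(1 − 0.505747) = 0.528531 ≈ 0.529.
taxon1–taxon3: 10/29 sites differ → p ≈ 0.344828, d = −0.75 ln(1 − 0.459771) = 0.461822 ≈ 0.462.
taxon2–taxon3: 13/29 sites differ → p ≈ 0.448276, d = −0.75 ln(1 − 0.597701) = 0.682920 ≈ 0.683.

d(taxon1,taxon2) = 0.529, d(taxon1,taxon3) = 0.462, d(taxon2,taxon3) = 0.683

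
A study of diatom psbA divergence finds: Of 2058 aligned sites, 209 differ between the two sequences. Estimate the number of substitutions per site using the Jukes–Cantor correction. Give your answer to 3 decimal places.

0.109

p = 209/2058 ≈ 0.101555.
d = −(3/4) ln(1 − 4p/3) = −0.75 ln(1 − 0.135407) = −0.75 ln(0.864593)
  = −0.75 × (-0.145496) = 0.109122 substitutions/site.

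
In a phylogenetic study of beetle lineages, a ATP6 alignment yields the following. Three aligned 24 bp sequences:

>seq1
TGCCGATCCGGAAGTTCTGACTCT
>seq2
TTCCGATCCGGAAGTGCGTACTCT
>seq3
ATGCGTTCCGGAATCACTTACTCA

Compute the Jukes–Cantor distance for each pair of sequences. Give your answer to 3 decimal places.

d(seq1,seq2) = 0.188, d(seq1,seq3) = 0.520, d(seq2,seq3) = 0.441

seq1–seq2: 4/24 sites differ → p ≈ 0.166667, d = −0.75 ln(1 − 0.222223) = 0.188487 ≈ 0.188.
seq1–seq3: 9/24 sites differ → p = 0.375, d = −0.75 ln(1 − 0.5) = 0.519860 ≈ 0.520.
seq2–seq3: 8/24 sites differ → p ≈ 0.333333, d = −0.75 ln(1 − 0.444444) = 0.440839 ≈ 0.441.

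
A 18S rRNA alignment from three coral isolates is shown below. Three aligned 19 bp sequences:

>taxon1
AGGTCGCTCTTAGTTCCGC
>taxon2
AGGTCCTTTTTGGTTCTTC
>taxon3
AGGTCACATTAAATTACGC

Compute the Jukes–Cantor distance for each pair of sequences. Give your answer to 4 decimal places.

taxon1–taxon2: 6/19 sites differ → p ≈ 0.315789, d = −0.75 ln(1 − 0.421052) = 0.409907 ≈ 0.4099.
taxon1–taxon3: 6/19 sites differ → p ≈ 0.315789, d = −0.75 ln(1 − 0.421052) = 0.409907 ≈ 0.4099.
taxon2–taxon3: 9/19 sites differ → p ≈ 0.473684, d = −0.75 ln(1 − 0.631579) = 0.748897 ≈ 0.7489.

d(taxon1,taxon2) = 0.4099, d(taxon1,taxon3) = 0.4099, d(taxon2,taxon3) = 0.7489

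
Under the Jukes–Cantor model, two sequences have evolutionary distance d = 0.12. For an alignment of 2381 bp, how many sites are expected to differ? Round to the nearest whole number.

Invert JC69: p = (3/4)(1 − e^(−4d/3)) = 0.75 × (1 − e^(-0.16)) = 0.75 × (1 − 0.852144) = 0.110892.
Expected differing sites = pL ≈ 0.110892 × 2381 = 264.033852 ≈ 264.

264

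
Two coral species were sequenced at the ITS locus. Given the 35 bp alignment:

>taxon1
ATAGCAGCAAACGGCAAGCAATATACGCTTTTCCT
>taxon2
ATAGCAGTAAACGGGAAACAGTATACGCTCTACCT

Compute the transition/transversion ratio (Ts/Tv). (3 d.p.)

2.000

Transitions are A↔G and C↔T; transversions are all other mismatches.
Transitions: 4. Transversions: 2.
R = 4/2 = 2.000.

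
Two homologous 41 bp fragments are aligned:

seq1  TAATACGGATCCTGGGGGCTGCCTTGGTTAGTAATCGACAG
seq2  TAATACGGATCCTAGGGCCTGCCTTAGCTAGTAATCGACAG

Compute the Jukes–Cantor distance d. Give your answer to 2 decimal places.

0.10

The sequences differ at 4 of 41 sites (14, 18, 26, 28), so p = 4/41 ≈ 0.097561.
d = −(3/4) ln(1 − 4p/3) = −0.75 ln(1 − 0.130081) = −0.75 ln(0.869919)
  = −0.75 × (-0.139355) = 0.104516 substitutions/site.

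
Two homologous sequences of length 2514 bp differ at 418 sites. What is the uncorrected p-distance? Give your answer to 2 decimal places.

0.17

p = 418/2514 = 0.166268… ≈ 0.17 (to 2 d.p.).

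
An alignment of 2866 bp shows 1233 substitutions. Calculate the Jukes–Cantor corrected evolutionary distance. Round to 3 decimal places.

p = 1233/2866 ≈ 0.430216.
d = −(3/4) ln(1 − 4p/3) = −0.75 ln(1 − 0.573621) = −0.75 ln(0.426379)
  = −0.75 × (-0.852427) = 0.639320 substitutions/site.

0.639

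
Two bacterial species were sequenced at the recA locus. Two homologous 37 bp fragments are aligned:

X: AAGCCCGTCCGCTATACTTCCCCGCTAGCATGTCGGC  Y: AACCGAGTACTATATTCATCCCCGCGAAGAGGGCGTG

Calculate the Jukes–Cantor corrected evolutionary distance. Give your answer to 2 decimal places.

0.58

The sequences differ at 15 of 37 sites, so p = 15/37 ≈ 0.405405.
d = −(3/4) ln(1 − 4p/3) = −0.75 ln(1 − 0.54054) = −0.75 ln(0.45946)
  = −0.75 × (-0.777703) = 0.583277 substitutions/site.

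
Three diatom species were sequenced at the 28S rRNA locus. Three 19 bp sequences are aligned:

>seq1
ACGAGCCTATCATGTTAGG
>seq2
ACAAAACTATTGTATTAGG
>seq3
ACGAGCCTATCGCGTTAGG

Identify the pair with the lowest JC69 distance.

seq1–seq2: 6/19 differ, p = 0.316, d = 0.410.
seq1–seq3: 2/19 differ, p = 0.105, d = 0.113.
seq2–seq3: 6/19 differ, p = 0.316, d = 0.410.
The smallest distance is between seq1 and seq3.

seq1 and seq3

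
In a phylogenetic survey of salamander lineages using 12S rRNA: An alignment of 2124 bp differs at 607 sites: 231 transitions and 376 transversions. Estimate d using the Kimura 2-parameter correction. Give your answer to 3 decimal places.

0.360

P = 231/2124 ≈ 0.108757 and Q = 376/2124 ≈ 0.177024.
Under the Kimura two-parameter model, d = −½ ln(1 − 2P − Q) − ¼ ln(1 − 2Q).
1 − 2P − Q = 0.605462, giving −½ ln(0.605462) = 0.250882.
1 − 2Q = 0.645952, giving −¼ ln(0.645952) = 0.109258.
d = 0.250882 + 0.109258 = 0.360140.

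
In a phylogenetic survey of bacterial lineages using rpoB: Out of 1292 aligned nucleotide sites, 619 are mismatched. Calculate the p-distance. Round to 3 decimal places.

0.479

p = 619/1292 = 0.479102… ≈ 0.479 (to 3 d.p.).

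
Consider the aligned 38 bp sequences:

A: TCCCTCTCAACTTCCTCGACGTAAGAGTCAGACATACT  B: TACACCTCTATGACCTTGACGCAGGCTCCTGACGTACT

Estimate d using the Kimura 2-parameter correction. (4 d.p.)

Of 38 sites, 7 differences are transitions and 8 are transversions, so P = 7/38 ≈ 0.184211 and Q = 8/38 ≈ 0.210526.
Under the Kimura two-parameter model, d = −½ ln(1 − 2P − Q) − ¼ ln(1 − 2Q).
1 − 2P − Q = 0.421052, giving −½ ln(0.421052) = 0.432499.
1 − 2Q = 0.578948, giving −¼ ln(0.578948) = 0.136636.
d = 0.432499 + 0.136636 = 0.569135.

0.5691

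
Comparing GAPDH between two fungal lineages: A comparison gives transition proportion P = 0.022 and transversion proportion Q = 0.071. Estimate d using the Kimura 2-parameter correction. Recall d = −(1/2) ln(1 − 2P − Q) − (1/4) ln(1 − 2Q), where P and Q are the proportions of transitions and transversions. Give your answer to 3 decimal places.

0.099

Under the Kimura two-parameter model, d = −½ ln(1 − 2P − Q) − ¼ ln(1 − 2Q).
1 − 2P − Q = 0.885, giving −½ ln(0.885) = 0.061084.
1 − 2Q = 0.858, giving −¼ ln(0.858) = 0.038288.
d = 0.061084 + 0.038288 = 0.099372.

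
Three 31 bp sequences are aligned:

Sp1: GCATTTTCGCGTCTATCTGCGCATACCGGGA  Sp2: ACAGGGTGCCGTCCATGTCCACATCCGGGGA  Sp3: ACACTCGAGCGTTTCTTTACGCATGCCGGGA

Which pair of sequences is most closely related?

Sp1 and Sp3

Sp1–Sp2: 12/31 differ, p = 0.387, d = 0.544.
Sp1–Sp3: 10/31 differ, p = 0.323, d = 0.422.
Sp2–Sp3: 14/31 differ, p = 0.452, d = 0.691.
The smallest distance is between Sp1 and Sp3.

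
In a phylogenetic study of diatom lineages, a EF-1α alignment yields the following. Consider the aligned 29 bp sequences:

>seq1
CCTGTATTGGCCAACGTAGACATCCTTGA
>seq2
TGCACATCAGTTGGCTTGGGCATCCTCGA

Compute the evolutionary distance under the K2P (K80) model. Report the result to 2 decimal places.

Of 29 sites, 13 differences are transitions and 2 are transversions, so P = 13/29 ≈ 0.448276 and Q = 2/29 ≈ 0.068966.
Under the Kimura two-parameter model, d = −½ ln(1 − 2P − Q) − ¼ ln(1 − 2Q).
1 − 2P − Q = 0.034482, giving −½ ln(0.034482) = 1.683659.
1 − 2Q = 0.862068, giving −¼ ln(0.862068) = 0.037105.
d = 1.683659 + 0.037105 = 1.720764.

1.72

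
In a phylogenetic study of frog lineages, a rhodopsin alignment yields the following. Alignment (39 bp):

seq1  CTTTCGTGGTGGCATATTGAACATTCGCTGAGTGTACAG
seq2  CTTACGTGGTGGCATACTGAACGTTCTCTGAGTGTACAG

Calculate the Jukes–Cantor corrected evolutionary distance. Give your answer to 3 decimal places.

The sequences differ at 4 of 39 sites (4, 17, 23, 27), so p = 4/39 ≈ 0.102564.
d = −(3/4) ln(1 − 4p/3) = −0.75 ln(1 − 0.136752) = −0.75 ln(0.863248)
  = −0.75 × (-0.147053) = 0.110290 substitutions/site.

0.110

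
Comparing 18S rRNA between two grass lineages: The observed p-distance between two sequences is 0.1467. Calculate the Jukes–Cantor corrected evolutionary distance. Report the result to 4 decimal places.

0.1632

d = −(3/4) ln(1 − 4p/3) = −0.75 ln(1 − 0.1956) = −0.75 ln(0.8044)
  = −0.75 × (-0.217659) = 0.163244 substitutions/site.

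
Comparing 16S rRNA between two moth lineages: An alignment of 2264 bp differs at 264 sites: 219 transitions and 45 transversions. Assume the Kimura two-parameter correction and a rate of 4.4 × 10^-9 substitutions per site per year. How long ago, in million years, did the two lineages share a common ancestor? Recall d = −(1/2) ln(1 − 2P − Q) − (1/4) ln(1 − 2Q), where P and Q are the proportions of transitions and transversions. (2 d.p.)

14.79

P = 219/2264 ≈ 0.096731 and Q = 45/2264 ≈ 0.019876.
Under the Kimura two-parameter model, d = −½ ln(1 − 2P − Q) − ¼ ln(1 − 2Q).
1 − 2P − Q = 0.786662, giving −½ ln(0.786662) = 0.119978.
1 − 2Q = 0.960248, giving −¼ ln(0.960248) = 0.010141.
d = 0.119978 + 0.010141 = 0.130119.
Under a molecular clock d = 2μt, so t = d/(2μ) = 0.130119 / (2 × 4.4 × 10^-9) = 14.79 million years.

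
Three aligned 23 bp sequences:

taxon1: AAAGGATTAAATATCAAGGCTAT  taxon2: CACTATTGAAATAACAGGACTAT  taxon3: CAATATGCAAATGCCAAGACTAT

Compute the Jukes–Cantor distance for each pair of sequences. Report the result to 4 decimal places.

taxon1–taxon2: 9/23 sites differ → p ≈ 0.391304, d = −0.75 ln(1 − 0.521739) = 0.553199 ≈ 0.5532.
taxon1–taxon3: 9/23 sites differ → p ≈ 0.391304, d = −0.75 ln(1 − 0.521739) = 0.553199 ≈ 0.5532.
taxon2–taxon3: 6/23 sites differ → p ≈ 0.26087, d = −0.75 ln(1 − 0.347827) = 0.320584 ≈ 0.3206.

d(taxon1,taxon2) = 0.5532, d(taxon1,taxon3) = 0.5532, d(taxon2,taxon3) = 0.3206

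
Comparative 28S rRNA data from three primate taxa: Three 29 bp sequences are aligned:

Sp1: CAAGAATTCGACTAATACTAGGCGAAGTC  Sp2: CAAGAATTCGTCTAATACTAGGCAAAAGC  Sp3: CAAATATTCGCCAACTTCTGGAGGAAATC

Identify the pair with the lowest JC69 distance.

Sp1 and Sp2

Sp1–Sp2: 4/29 differ, p = 0.138, d = 0.152.
Sp1–Sp3: 10/29 differ, p = 0.345, d = 0.462.
Sp2–Sp3: 11/29 differ, p = 0.379, d = 0.529.
The smallest distance is between Sp1 and Sp2.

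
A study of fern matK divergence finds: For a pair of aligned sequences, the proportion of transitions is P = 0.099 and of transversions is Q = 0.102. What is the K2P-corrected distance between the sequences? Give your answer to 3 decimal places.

Under the Kimura two-parameter model, d = −½ ln(1 − 2P − Q) − ¼ ln(1 − 2Q).
1 − 2P − Q = 0.7, giving −½ ln(0.7) = 0.178337.
1 − 2Q = 0.796, giving −¼ ln(0.796) = 0.057039.
d = 0.178337 + 0.057039 = 0.235376.

0.235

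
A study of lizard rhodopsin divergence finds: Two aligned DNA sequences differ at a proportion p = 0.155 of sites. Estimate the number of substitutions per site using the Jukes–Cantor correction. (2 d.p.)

0.17

d = −(3/4) ln(1 − 4p/3) = −0.75 ln(1 − 0.206667) = −0.75 ln(0.793333)
  = −0.75 × (-0.231512) = 0.173634 substitutions/site.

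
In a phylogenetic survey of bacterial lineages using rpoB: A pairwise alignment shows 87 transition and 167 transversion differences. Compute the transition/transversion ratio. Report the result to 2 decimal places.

R = 87/167 = 0.520958… ≈ 0.52 (to 2 d.p.).

0.52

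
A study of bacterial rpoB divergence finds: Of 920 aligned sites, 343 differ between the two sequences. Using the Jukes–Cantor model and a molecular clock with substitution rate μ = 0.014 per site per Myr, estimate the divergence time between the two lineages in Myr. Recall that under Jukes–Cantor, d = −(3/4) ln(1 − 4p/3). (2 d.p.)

p = 343/920 ≈ 0.372826.
d = −(3/4) ln(1 − 4p/3) = −0.75 ln(1 − 0.497101) = −0.75 ln(0.502899)
  = −0.75 × (-0.687366) = 0.515525 substitutions/site.
Under a molecular clock d = 2μt, so t = d/(2μ) = 0.515525 / (2 × 0.014) = 18.41 Myr.

18.41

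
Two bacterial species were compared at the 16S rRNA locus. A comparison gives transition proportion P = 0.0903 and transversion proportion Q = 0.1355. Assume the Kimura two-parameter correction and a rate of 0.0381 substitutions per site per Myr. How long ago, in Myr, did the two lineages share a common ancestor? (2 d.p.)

3.53

Under the Kimura two-parameter model, d = −½ ln(1 − 2P − Q) − ¼ ln(1 − 2Q).
1 − 2P − Q = 0.6839, giving −½ ln(0.6839) = 0.189972.
1 − 2Q = 0.729, giving −¼ ln(0.729) = 0.079020.
d = 0.189972 + 0.079020 = 0.268992.
Under a molecular clock d = 2μt, so t = d/(2μ) = 0.268992 / (2 × 0.0381) = 3.53 Myr.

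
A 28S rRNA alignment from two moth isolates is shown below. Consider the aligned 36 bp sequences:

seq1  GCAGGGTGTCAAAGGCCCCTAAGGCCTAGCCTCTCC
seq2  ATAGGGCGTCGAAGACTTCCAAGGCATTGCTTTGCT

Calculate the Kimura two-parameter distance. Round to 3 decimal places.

0.638

Of 36 sites, 11 differences are transitions and 3 are transversions, so P = 11/36 ≈ 0.305556 and Q = 3/36 ≈ 0.083333.
Under the Kimura two-parameter model, d = −½ ln(1 − 2P − Q) − ¼ ln(1 − 2Q).
1 − 2P − Q = 0.305555, giving −½ ln(0.305555) = 0.592813.
1 − 2Q = 0.833334, giving −¼ ln(0.833334) = 0.045580.
d = 0.592813 + 0.045580 = 0.638393.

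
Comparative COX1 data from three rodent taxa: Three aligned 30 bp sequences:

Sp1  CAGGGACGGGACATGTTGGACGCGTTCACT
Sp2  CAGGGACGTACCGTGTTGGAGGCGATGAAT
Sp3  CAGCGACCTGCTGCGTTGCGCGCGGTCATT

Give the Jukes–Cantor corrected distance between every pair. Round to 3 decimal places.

Sp1–Sp2: 8/30 sites differ → p ≈ 0.266667, d = −0.75 ln(1 − 0.355556) = 0.329526 ≈ 0.330.
Sp1–Sp3: 11/30 sites differ → p ≈ 0.366667, d = −0.75 ln(1 − 0.488889) = 0.503376 ≈ 0.503.
Sp2–Sp3: 11/30 sites differ → p ≈ 0.366667, d = −0.75 ln(1 − 0.488889) = 0.503376 ≈ 0.503.

d(Sp1,Sp2) = 0.330, d(Sp1,Sp3) = 0.503, d(Sp2,Sp3) = 0.503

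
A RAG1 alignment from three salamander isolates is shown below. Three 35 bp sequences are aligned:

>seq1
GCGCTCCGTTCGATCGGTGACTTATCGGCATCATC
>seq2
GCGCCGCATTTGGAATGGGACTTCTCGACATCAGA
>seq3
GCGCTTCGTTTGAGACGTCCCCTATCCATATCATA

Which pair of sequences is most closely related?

seq1 and seq3

seq1–seq2: 13/35 differ, p = 0.371, d = 0.513.
seq1–seq3: 12/35 differ, p = 0.343, d = 0.458.
seq2–seq3: 14/35 differ, p = 0.400, d = 0.572.
The smallest distance is between seq1 and seq3.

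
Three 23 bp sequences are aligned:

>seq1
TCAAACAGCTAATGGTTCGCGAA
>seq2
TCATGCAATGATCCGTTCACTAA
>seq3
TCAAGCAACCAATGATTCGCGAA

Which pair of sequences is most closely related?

seq1–seq2: 10/23 differ, p = 0.435, d = 0.650.
seq1–seq3: 4/23 differ, p = 0.174, d = 0.198.
seq2–seq3: 9/23 differ, p = 0.391, d = 0.553.
The smallest distance is between seq1 and seq3.

seq1 and seq3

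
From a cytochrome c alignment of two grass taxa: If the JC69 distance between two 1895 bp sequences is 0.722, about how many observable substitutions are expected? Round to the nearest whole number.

Invert JC69: p = (3/4)(1 − e^(−4d/3)) = 0.75 × (1 − e^(-0.962667)) = 0.75 × (1 − 0.381873) = 0.463595.
Expected differing sites = pL ≈ 0.463595 × 1895 = 878.512525 ≈ 879.

879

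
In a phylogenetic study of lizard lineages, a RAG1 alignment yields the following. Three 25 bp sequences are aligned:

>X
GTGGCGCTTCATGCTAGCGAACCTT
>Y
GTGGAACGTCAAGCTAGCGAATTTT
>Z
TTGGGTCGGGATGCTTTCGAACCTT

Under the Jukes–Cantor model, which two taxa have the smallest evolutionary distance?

X and Y

X–Y: 6/25 differ, p = 0.240, d = 0.289.
X–Z: 8/25 differ, p = 0.320, d = 0.417.
Y–Z: 10/25 differ, p = 0.400, d = 0.572.
The smallest distance is between X and Y.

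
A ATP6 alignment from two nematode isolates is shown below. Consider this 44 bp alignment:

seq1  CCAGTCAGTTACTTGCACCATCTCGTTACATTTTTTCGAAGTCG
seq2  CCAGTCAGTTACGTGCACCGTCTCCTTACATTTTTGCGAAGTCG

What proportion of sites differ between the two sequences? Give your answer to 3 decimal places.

0.091

The sequences differ at 4 of 44 positions (sites 13, 20, 25, 36).
p = 4/44 = 0.090909… ≈ 0.091 (to 3 d.p.).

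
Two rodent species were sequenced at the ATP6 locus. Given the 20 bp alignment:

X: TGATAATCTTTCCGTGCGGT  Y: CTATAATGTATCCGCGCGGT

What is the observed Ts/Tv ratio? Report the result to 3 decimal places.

0.667

Transitions are A↔G and C↔T; transversions are all other mismatches.
Transitions: 2. Transversions: 3.
R = 2/3 = 0.666666… ≈ 0.667 (to 3 d.p.).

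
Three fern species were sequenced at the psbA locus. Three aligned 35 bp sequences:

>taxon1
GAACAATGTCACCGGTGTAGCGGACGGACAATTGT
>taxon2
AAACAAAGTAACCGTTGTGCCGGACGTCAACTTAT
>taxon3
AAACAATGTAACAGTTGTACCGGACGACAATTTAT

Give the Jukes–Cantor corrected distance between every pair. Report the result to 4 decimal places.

taxon1–taxon2: 11/35 sites differ → p ≈ 0.314286, d = −0.75 ln(1 − 0.419048) = 0.407315 ≈ 0.4073.
taxon1–taxon3: 10/35 sites differ → p ≈ 0.285714, d = −0.75 ln(1 − 0.380952) = 0.359679 ≈ 0.3597.
taxon2–taxon3: 5/35 sites differ → p ≈ 0.142857, d = −0.75 ln(1 − 0.190476) = 0.158482 ≈ 0.1585.

d(taxon1,taxon2) = 0.4073, d(taxon1,taxon3) = 0.3597, d(taxon2,taxon3) = 0.1585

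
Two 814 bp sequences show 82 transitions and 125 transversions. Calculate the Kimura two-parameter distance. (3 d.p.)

0.311

P = 82/814 ≈ 0.100737 and Q = 125/814 ≈ 0.153563.
Under the Kimura two-parameter model, d = −½ ln(1 − 2P − Q) − ¼ ln(1 − 2Q).
1 − 2P − Q = 0.644963, giving −½ ln(0.644963) = 0.219281.
1 − 2Q = 0.692874, giving −¼ ln(0.692874) = 0.091727.
d = 0.219281 + 0.091727 = 0.311008.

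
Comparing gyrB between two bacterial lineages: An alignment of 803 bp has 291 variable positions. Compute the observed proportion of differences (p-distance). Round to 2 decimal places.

0.36

p = 291/803 = 0.362391… ≈ 0.36 (to 2 d.p.).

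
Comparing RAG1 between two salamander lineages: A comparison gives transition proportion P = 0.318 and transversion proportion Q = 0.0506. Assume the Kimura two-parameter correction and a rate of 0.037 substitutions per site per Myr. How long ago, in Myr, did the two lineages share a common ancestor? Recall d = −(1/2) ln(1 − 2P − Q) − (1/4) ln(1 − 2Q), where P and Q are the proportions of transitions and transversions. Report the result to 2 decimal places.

Under the Kimura two-parameter model, d = −½ ln(1 − 2P − Q) − ¼ ln(1 − 2Q).
1 − 2P − Q = 0.3134, giving −½ ln(0.3134) = 0.580137.
1 − 2Q = 0.8988, giving −¼ ln(0.8988) = 0.026674.
d = 0.580137 + 0.026674 = 0.606811.
Under a molecular clock d = 2μt, so t = d/(2μ) = 0.606811 / (2 × 0.037) = 8.20 Myr.

8.20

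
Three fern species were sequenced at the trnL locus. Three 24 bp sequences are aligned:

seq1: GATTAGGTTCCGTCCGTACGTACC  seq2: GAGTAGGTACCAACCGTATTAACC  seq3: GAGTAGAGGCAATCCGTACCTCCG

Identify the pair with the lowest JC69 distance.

seq1–seq2: 7/24 differ, p = 0.292, d = 0.369.
seq1–seq3: 9/24 differ, p = 0.375, d = 0.520.
seq2–seq3: 10/24 differ, p = 0.417, d = 0.608.
The smallest distance is between seq1 and seq2.

seq1 and seq2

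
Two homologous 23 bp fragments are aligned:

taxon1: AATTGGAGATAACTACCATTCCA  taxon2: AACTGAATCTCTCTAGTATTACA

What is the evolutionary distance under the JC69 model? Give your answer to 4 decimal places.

0.5532

The sequences differ at 9 of 23 sites (3, 6, 8, 9, 11, 12, 16, 17, 21), so p = 9/23 ≈ 0.391304.
d = −(3/4) ln(1 − 4p/3) = −0.75 ln(1 − 0.521739) = −0.75 ln(0.478261)
  = −0.75 × (-0.737599) = 0.553199 substitutions/site.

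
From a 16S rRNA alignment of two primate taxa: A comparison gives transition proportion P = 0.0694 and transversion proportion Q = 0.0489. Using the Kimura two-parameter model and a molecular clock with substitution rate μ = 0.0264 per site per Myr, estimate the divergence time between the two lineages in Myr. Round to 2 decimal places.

Under the Kimura two-parameter model, d = −½ ln(1 − 2P − Q) − ¼ ln(1 − 2Q).
1 − 2P − Q = 0.8123, giving −½ ln(0.8123) = 0.103943.
1 − 2Q = 0.9022, giving −¼ ln(0.9022) = 0.025730.
d = 0.103943 + 0.025730 = 0.129673.
Under a molecular clock d = 2μt, so t = d/(2μ) = 0.129673 / (2 × 0.0264) = 2.46 Myr.

2.46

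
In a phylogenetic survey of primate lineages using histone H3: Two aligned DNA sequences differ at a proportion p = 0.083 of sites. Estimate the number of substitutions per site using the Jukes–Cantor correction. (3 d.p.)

0.088

d = −(3/4) ln(1 − 4p/3) = −0.75 ln(1 − 0.110667) = −0.75 ln(0.889333)
  = −0.75 × (-0.117284) = 0.087963 substitutions/site.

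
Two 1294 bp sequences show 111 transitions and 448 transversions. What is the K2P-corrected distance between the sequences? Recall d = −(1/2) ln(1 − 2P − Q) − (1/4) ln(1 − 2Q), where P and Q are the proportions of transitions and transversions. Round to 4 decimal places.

P = 111/1294 ≈ 0.085781 and Q = 448/1294 ≈ 0.346213.
Under the Kimura two-parameter model, d = −½ ln(1 − 2P − Q) − ¼ ln(1 − 2Q).
1 − 2P − Q = 0.482225, giving −½ ln(0.482225) = 0.364672.
1 − 2Q = 0.307574, giving −¼ ln(0.307574) = 0.294760.
d = 0.364672 + 0.294760 = 0.659432.

0.6594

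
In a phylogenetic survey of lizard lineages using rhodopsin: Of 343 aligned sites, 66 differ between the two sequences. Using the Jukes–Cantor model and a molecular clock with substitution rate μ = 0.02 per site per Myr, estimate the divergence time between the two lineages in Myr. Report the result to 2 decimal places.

5.56

p = 66/343 ≈ 0.19242.
d = −(3/4) ln(1 − 4p/3) = −0.75 ln(1 − 0.25656) = −0.75 ln(0.74344)
  = −0.75 × (-0.296467) = 0.222350 substitutions/site.
Under a molecular clock d = 2μt, so t = d/(2μ) = 0.222350 / (2 × 0.02) = 5.56 Myr.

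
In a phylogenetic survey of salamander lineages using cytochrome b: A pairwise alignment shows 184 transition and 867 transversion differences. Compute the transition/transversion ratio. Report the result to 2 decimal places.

0.21

R = 184/867 = 0.212226… ≈ 0.21 (to 2 d.p.).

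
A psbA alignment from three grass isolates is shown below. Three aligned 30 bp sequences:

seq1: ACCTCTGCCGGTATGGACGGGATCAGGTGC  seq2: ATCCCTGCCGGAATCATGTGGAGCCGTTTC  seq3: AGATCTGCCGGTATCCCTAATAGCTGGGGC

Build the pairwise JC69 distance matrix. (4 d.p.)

d(seq1,seq2) = 0.5716, d(seq1,seq3) = 0.5716, d(seq2,seq3) = 0.7301

seq1–seq2: 12/30 sites differ → p = 0.4, d = −0.75 ln(1 − 0.533333) = 0.571605 ≈ 0.5716.
seq1–seq3: 12/30 sites differ → p = 0.4, d = −0.75 ln(1 − 0.533333) = 0.571605 ≈ 0.5716.
seq2–seq3: 14/30 sites differ → p ≈ 0.466667, d = −0.75 ln(1 − 0.622223) = 0.730088 ≈ 0.7301.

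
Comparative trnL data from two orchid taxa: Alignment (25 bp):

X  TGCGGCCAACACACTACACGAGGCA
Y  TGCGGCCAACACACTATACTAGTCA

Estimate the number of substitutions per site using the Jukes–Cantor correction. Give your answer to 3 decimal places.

0.131

The sequences differ at 3 of 25 sites (17, 20, 23), so p = 3/25 = 0.12.
d = −(3/4) ln(1 − 4p/3) = −0.75 ln(1 − 0.16) = −0.75 ln(0.84)
  = −0.75 × (-0.174353) = 0.130765 substitutions/site.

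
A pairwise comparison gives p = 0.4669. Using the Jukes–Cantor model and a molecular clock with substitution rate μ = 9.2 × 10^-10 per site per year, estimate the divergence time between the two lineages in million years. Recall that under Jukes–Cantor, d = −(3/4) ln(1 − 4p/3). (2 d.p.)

d = −(3/4) ln(1 − 4p/3) = −0.75 ln(1 − 0.622533) = −0.75 ln(0.377467)
  = −0.75 × (-0.974272) = 0.730704 substitutions/site.
Under a molecular clock d = 2μt, so t = d/(2μ) = 0.730704 / (2 × 9.2 × 10^-10) = 397.12 million years.

397.12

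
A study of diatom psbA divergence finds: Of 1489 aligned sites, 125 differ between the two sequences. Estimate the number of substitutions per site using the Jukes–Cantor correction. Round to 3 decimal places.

0.089

p = 125/1489 ≈ 0.083949.
d = −(3/4) ln(1 − 4p/3) = −0.75 ln(1 − 0.111932) = −0.75 ln(0.888068)
  = −0.75 × (-0.118707) = 0.089030 substitutions/site.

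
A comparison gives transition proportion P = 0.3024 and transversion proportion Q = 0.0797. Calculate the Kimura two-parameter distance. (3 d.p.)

0.620

Under the Kimura two-parameter model, d = −½ ln(1 − 2P − Q) − ¼ ln(1 − 2Q).
1 − 2P − Q = 0.3155, giving −½ ln(0.3155) = 0.576798.
1 − 2Q = 0.8406, giving −¼ ln(0.8406) = 0.043410.
d = 0.576798 + 0.043410 = 0.620208.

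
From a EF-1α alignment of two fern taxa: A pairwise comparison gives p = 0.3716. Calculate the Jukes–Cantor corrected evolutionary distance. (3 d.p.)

d = −(3/4) ln(1 − 4p/3) = −0.75 ln(1 − 0.495467) = −0.75 ln(0.504533)
  = −0.75 × (-0.684122) = 0.513092 substitutions/site.

0.513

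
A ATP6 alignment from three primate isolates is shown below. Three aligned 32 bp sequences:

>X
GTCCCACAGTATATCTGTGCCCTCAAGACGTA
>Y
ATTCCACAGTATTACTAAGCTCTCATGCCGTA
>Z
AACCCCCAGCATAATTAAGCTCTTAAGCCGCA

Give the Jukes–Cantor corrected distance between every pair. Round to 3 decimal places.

X–Y: 9/32 sites differ → p = 0.28125, d = −0.75 ln(1 − 0.375) = 0.352503 ≈ 0.353.
X–Z: 12/32 sites differ → p = 0.375, d = −0.75 ln(1 − 0.5) = 0.519860 ≈ 0.520.
Y–Z: 9/32 sites differ → p = 0.28125, d = −0.75 ln(1 − 0.375) = 0.352503 ≈ 0.353.

d(X,Y) = 0.353, d(X,Z) = 0.520, d(Y,Z) = 0.353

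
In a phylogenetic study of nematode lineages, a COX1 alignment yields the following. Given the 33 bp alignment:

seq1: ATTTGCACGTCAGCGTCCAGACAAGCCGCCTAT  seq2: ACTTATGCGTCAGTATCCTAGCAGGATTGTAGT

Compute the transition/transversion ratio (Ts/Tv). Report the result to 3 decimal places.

2.400

Transitions are A↔G and C↔T; transversions are all other mismatches.
Transitions: 12. Transversions: 5.
R = 12/5 = 2.400.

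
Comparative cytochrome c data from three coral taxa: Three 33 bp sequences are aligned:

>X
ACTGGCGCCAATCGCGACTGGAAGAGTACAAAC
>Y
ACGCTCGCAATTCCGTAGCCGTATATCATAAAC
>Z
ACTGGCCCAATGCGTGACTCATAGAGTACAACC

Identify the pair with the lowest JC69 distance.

X–Y: 16/33 differ, p = 0.485, d = 0.780.
X–Z: 9/33 differ, p = 0.273, d = 0.339.
Y–Z: 16/33 differ, p = 0.485, d = 0.780.
The smallest distance is between X and Z.

X and Z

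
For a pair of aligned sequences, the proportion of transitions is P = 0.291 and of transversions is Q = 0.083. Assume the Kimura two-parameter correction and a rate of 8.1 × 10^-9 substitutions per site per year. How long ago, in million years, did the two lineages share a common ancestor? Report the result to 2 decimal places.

Under the Kimura two-parameter model, d = −½ ln(1 − 2P − Q) − ¼ ln(1 − 2Q).
1 − 2P − Q = 0.335, giving −½ ln(0.335) = 0.546812.
1 − 2Q = 0.834, giving −¼ ln(0.834) = 0.045380.
d = 0.546812 + 0.045380 = 0.592192.
Under a molecular clock d = 2μt, so t = d/(2μ) = 0.592192 / (2 × 8.1 × 10^-9) = 36.56 million years.

36.56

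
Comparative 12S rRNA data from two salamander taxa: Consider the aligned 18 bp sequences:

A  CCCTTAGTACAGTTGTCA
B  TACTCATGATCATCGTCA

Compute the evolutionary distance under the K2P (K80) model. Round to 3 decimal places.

0.899

Of 18 sites, 5 differences are transitions and 4 are transversions, so P = 5/18 ≈ 0.277778 and Q = 4/18 ≈ 0.222222.
Under the Kimura two-parameter model, d = −½ ln(1 − 2P − Q) − ¼ ln(1 − 2Q).
1 − 2P − Q = 0.222222, giving −½ ln(0.222222) = 0.752039.
1 − 2Q = 0.555556, giving −¼ ln(0.555556) = 0.146946.
d = 0.752039 + 0.146946 = 0.898985.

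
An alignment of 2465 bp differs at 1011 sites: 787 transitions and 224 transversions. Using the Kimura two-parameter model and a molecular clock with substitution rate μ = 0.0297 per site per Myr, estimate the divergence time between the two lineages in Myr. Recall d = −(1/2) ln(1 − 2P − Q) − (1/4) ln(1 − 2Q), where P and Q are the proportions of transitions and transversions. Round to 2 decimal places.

11.85

P = 787/2465 ≈ 0.31927 and Q = 224/2465 ≈ 0.090872.
Under the Kimura two-parameter model, d = −½ ln(1 − 2P − Q) − ¼ ln(1 − 2Q).
1 − 2P − Q = 0.270588, giving −½ ln(0.270588) = 0.653579.
1 − 2Q = 0.818256, giving −¼ ln(0.818256) = 0.050145.
d = 0.653579 + 0.050145 = 0.703724.
Under a molecular clock d = 2μt, so t = d/(2μ) = 0.703724 / (2 × 0.0297) = 11.85 Myr.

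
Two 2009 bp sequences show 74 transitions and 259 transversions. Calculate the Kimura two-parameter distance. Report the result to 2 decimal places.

0.19

P = 74/2009 ≈ 0.036834 and Q = 259/2009 ≈ 0.12892.
Under the Kimura two-parameter model, d = −½ ln(1 − 2P − Q) − ¼ ln(1 − 2Q).
1 − 2P − Q = 0.797412, giving −½ ln(0.797412) = 0.113192.
1 − 2Q = 0.74216, giving −¼ ln(0.74216) = 0.074548.
d = 0.113192 + 0.074548 = 0.187740.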